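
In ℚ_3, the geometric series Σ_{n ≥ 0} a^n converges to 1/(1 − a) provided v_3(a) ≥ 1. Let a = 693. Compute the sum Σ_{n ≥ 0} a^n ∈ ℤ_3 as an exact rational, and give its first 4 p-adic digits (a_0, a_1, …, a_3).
Σ a^n = 1/(1 − a) = -1/692;  first 4 digits = (1, 0, 2, 1)

v_3(a) = 2 ≥ 1, so the series converges in ℤ_3 to 1/(1 − a) = 1/(1 − 693) = -1/692. Expand this rational in ℤ_3: compute digits iteratively via d_i = x_i mod 3, x_{i+1} = (x_i − d_i)/3. The first 4 digits are (1, 0, 2, 1).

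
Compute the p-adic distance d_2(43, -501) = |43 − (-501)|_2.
d_2(43, -501) = 1/32

Step 1 — x − y = 43 − (-501) = 544. Step 2 — v_2(544) = 5 (factor: 544 = (2^5 · 17); the sign does not affect v_p). Step 3 — |x − y|_2 = 2^{-5} = 1/32.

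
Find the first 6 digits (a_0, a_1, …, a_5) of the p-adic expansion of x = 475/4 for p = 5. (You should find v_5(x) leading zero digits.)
(a_0, …, a_5) = (0, 0, 1, 2, 1, 1)

v_5(475/4) = 2, so a_0 = ... = a_1 = 0. Factor out: x = 5^2 · u with u = 19/4 a unit in ℤ_5. Expand u iteratively via a_{v+i} = u_i mod 5, u_{i+1} = (u_i − a_{v+i})/5:
  u_0 = 19/4;  a_2 = 1;  u_1 = (u_0 − 1)/5 = 3/4
  u_1 = 3/4;  a_3 = 2;  u_2 = (u_1 − 2)/5 = -1/4
  u_2 = -1/4;  a_4 = 1;  u_3 = (u_2 − 1)/5 = -1/4
  u_3 = -1/4;  a_5 = 1;  u_4 = (u_3 − 1)/5 = -1/4
Digits: (0, 0, 1, 2, 1, 1).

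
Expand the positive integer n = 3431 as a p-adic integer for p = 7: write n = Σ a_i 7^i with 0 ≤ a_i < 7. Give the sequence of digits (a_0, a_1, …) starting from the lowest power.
(a_0, a_1, …) = (1, 0, 0, 3, 1)

Repeated division by 7 gives the digits low-to-high: 3431 = 1 + 3·7^3 + 1·7^4. Digit sequence: (1, 0, 0, 3, 1).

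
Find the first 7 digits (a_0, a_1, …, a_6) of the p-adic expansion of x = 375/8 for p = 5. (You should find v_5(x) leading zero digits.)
(a_0, …, a_6) = (0, 0, 0, 1, 3, 0, 3)

v_5(375/8) = 3, so a_0 = ... = a_2 = 0. Factor out: x = 5^3 · u with u = 3/8 a unit in ℤ_5. Expand u iteratively via a_{v+i} = u_i mod 5, u_{i+1} = (u_i − a_{v+i})/5:
  u_0 = 3/8;  a_3 = 1;  u_1 = (u_0 − 1)/5 = -1/8
  u_1 = -1/8;  a_4 = 3;  u_2 = (u_1 − 3)/5 = -5/8
  u_2 = -5/8;  a_5 = 0;  u_3 = (u_2 − 0)/5 = -1/8
  u_3 = -1/8;  a_6 = 3;  u_4 = (u_3 − 3)/5 = -5/8
Digits: (0, 0, 0, 1, 3, 0, 3).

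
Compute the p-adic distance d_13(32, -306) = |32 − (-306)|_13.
d_13(32, -306) = 1/169

Step 1 — x − y = 32 − (-306) = 338. Step 2 — v_13(338) = 2 (factor: 338 = (13^2 · 2); the sign does not affect v_p). Step 3 — |x − y|_13 = 13^{-2} = 1/169.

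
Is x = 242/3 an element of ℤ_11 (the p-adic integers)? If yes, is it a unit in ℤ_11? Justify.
x ∈ ℤ_11 but not a unit; v_11(x) = 2 > 0

ℤ_11 = {x ∈ ℚ_11 : v_11(x) ≥ 0} and ℤ_11^× = {x ∈ ℤ_11 : v_11(x) = 0}. Here v_11(242/3) = v_11(num) − v_11(den) = 2; compare against these criteria.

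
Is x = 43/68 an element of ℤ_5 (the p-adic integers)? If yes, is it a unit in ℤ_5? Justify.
x ∈ ℤ_5^× (unit); v_5(x) = 0

ℤ_5 = {x ∈ ℚ_5 : v_5(x) ≥ 0} and ℤ_5^× = {x ∈ ℤ_5 : v_5(x) = 0}. Here v_5(43/68) = v_5(num) − v_5(den) = 0; compare against these criteria.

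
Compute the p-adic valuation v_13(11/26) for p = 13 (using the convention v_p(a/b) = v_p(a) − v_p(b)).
v_13(11/26) = -1

Factor powers of 13 from the numerator and denominator of the reduced fraction: 11 = 13^0 · 11 and 26 = 13^1 · 2. Apply v_p(a/b) = v_p(a) − v_p(b): v_13(11/26) = 0 − 1 = -1.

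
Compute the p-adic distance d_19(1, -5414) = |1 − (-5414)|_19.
d_19(1, -5414) = 1/361

Step 1 — x − y = 1 − (-5414) = 5415. Step 2 — v_19(5415) = 2 (factor: 5415 = (19^2 · 15); the sign does not affect v_p). Step 3 — |x − y|_19 = 19^{-2} = 1/361.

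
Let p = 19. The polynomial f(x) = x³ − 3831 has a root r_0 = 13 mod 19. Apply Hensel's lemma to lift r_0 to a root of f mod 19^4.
r_3 = 104912 (mod 130321)

Hensel: r_{i+1} = r_i − f(r_i)/f′(r_i) mod 19^{i+2}, where f′(x) = 3x². Iterate:
  r_0 = 13 (mod 19)
  r_1 = 222 (mod 361)
  r_2 = 2027 (mod 6859)
  r_3 = 104912 (mod 130321)
Final: r = 104912 with f(r) ≡ 0 mod 19^4.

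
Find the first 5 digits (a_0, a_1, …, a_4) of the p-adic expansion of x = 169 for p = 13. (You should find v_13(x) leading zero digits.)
(a_0, …, a_4) = (0, 0, 1, 0, 0)

v_13(169) = 2, so a_0 = ... = a_1 = 0. Factor out: x = 13^2 · u with u = 1 a unit in ℤ_13. Expand u iteratively via a_{v+i} = u_i mod 13, u_{i+1} = (u_i − a_{v+i})/13:
  u_0 = 1;  a_2 = 1;  u_1 = (u_0 − 1)/13 = 0
  u_1 = 0;  a_3 = 0;  u_2 = (u_1 − 0)/13 = 0
  u_2 = 0;  a_4 = 0;  u_3 = (u_2 − 0)/13 = 0
Digits: (0, 0, 1, 0, 0).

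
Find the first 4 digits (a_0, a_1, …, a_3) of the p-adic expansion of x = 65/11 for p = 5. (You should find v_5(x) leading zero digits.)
(a_0, …, a_3) = (0, 3, 1, 2)

v_5(65/11) = 1, so a_0 = ... = a_0 = 0. Factor out: x = 5^1 · u with u = 13/11 a unit in ℤ_5. Expand u iteratively via a_{v+i} = u_i mod 5, u_{i+1} = (u_i − a_{v+i})/5:
  u_0 = 13/11;  a_1 = 3;  u_1 = (u_0 − 3)/5 = -4/11
  u_1 = -4/11;  a_2 = 1;  u_2 = (u_1 − 1)/5 = -3/11
  u_2 = -3/11;  a_3 = 2;  u_3 = (u_2 − 2)/5 = -5/11
Digits: (0, 3, 1, 2).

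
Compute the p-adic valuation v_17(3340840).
v_17(3340840) = 4

v_17(n) is the largest exponent k such that 17^k divides n. Factor out: 3340840 = 17^4 · 40. (Sign doesn't affect v_p.) So v_17(3340840) = 4.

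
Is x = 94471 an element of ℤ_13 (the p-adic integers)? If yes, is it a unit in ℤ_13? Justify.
x ∈ ℤ_13 but not a unit; v_13(x) = 3 > 0

ℤ_13 = {x ∈ ℚ_13 : v_13(x) ≥ 0} and ℤ_13^× = {x ∈ ℤ_13 : v_13(x) = 0}. Here v_13(94471) = v_13(num) − v_13(den) = 3; compare against these criteria.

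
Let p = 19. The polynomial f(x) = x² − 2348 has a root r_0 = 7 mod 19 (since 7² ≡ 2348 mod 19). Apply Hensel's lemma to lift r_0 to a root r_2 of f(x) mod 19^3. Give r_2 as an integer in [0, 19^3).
r_2 = 2002 (mod 6859)

Hensel's recurrence: r_{i+1} = r_i − f(r_i)·(f′(r_i))^{-1} mod 19^{i+2}, with f′(x) = 2x. Iterate:
  r_0 = 7 (mod 19)
  r_1 = 197 (mod 361)
  r_2 = 2002 (mod 6859)
Final: r_2 = 2002, and one checks f(r_2) ≡ 0 mod 19^3.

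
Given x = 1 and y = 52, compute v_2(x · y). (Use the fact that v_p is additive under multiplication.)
v_2(52) = 2

v_p(x) = 0 (factor: 1 = 2^0 · 1); v_p(y) = 2 (factor: 52 = 2^2 · 13). Additivity: v_p(xy) = v_p(x) + v_p(y) = 0 + 2 = 2. (Direct check: xy = 52 = 2^2 · (13).)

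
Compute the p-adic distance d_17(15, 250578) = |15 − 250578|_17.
d_17(15, 250578) = 1/83521

Step 1 — x − y = 15 − 250578 = -250563. Step 2 — v_17(-250563) = 4 (factor: -250563 = −(17^4 · 3); the sign does not affect v_p). Step 3 — |x − y|_17 = 17^{-4} = 1/83521.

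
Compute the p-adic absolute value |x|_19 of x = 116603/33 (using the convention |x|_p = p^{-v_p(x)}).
|116603/33|_19 = 1/6859

Step 1 — compute v_19(x) by factoring powers of 19 out of the numerator and denominator: v_19(116603/33) = 3. Step 2 — apply |x|_p = p^{-v_p(x)} = 19^{-3} = 1/6859.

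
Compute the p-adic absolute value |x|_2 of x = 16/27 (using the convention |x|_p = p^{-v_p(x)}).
|16/27|_2 = 1/16

Step 1 — compute v_2(x) by factoring powers of 2 out of the numerator and denominator: v_2(16/27) = 4. Step 2 — apply |x|_p = p^{-v_p(x)} = 2^{-4} = 1/16.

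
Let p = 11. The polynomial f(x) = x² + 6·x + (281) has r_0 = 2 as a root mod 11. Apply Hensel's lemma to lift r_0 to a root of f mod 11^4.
r_3 = 3929 (mod 14641)

Hensel: r_{i+1} = r_i − f(r_i)·(f′(r_i))^{-1} mod 11^{i+2}, f′(x) = 2x + 6. Iterate:
  r_0 = 2 (mod 11)
  r_1 = 57 (mod 121)
  r_2 = 1267 (mod 1331)
  r_3 = 3929 (mod 14641)
Final: r = 3929 satisfies f(r) ≡ 0 mod 11^4.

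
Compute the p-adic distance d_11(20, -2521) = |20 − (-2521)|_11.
d_11(20, -2521) = 1/121

Step 1 — x − y = 20 − (-2521) = 2541. Step 2 — v_11(2541) = 2 (factor: 2541 = (11^2 · 21); the sign does not affect v_p). Step 3 — |x − y|_11 = 11^{-2} = 1/121.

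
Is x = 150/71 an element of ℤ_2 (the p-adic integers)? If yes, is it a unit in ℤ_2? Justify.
x ∈ ℤ_2 but not a unit; v_2(x) = 1 > 0

ℤ_2 = {x ∈ ℚ_2 : v_2(x) ≥ 0} and ℤ_2^× = {x ∈ ℤ_2 : v_2(x) = 0}. Here v_2(150/71) = v_2(num) − v_2(den) = 1; compare against these criteria.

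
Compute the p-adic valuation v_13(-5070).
v_13(-5070) = 2

v_13(n) is the largest exponent k such that 13^k divides n. Factor out: -5070 = -13^2 · 30. (Sign doesn't affect v_p.) So v_13(-5070) = 2.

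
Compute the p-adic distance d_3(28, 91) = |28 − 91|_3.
d_3(28, 91) = 1/9

Step 1 — x − y = 28 − 91 = -63. Step 2 — v_3(-63) = 2 (factor: -63 = −(3^2 · 7); the sign does not affect v_p). Step 3 — |x − y|_3 = 3^{-2} = 1/9.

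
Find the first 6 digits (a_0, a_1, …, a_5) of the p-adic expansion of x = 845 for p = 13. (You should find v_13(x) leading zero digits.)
(a_0, …, a_5) = (0, 0, 5, 0, 0, 0)

v_13(845) = 2, so a_0 = ... = a_1 = 0. Factor out: x = 13^2 · u with u = 5 a unit in ℤ_13. Expand u iteratively via a_{v+i} = u_i mod 13, u_{i+1} = (u_i − a_{v+i})/13:
  u_0 = 5;  a_2 = 5;  u_1 = (u_0 − 5)/13 = 0
  u_1 = 0;  a_3 = 0;  u_2 = (u_1 − 0)/13 = 0
  u_2 = 0;  a_4 = 0;  u_3 = (u_2 − 0)/13 = 0
  u_3 = 0;  a_5 = 0;  u_4 = (u_3 − 0)/13 = 0
Digits: (0, 0, 5, 0, 0, 0).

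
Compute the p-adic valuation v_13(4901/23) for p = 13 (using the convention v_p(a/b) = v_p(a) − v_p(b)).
v_13(4901/23) = 2

Factor powers of 13 from the numerator and denominator of the reduced fraction: 4901 = 13^2 · 29 and 23 = 13^0 · 23. Apply v_p(a/b) = v_p(a) − v_p(b): v_13(4901/23) = 2 − 0 = 2.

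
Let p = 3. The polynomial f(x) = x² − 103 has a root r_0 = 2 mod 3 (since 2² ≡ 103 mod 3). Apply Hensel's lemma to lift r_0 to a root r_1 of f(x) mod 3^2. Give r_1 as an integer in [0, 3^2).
r_1 = 2 (mod 9)

Hensel's recurrence: r_{i+1} = r_i − f(r_i)·(f′(r_i))^{-1} mod 3^{i+2}, with f′(x) = 2x. Iterate:
  r_0 = 2 (mod 3)
  r_1 = 2 (mod 9)
Final: r_1 = 2, and one checks f(r_1) ≡ 0 mod 3^2.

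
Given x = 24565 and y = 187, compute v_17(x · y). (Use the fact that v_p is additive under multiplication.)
v_17(4593655) = 4

v_p(x) = 3 (factor: 24565 = 17^3 · 5); v_p(y) = 1 (factor: 187 = 17^1 · 11). Additivity: v_p(xy) = v_p(x) + v_p(y) = 3 + 1 = 4. (Direct check: xy = 4593655 = 17^4 · (55).)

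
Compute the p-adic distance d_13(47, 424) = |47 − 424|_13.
d_13(47, 424) = 1/13

Step 1 — x − y = 47 − 424 = -377. Step 2 — v_13(-377) = 1 (factor: -377 = −(13^1 · 29); the sign does not affect v_p). Step 3 — |x − y|_13 = 13^{-1} = 1/13.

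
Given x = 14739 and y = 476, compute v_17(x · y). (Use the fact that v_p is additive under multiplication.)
v_17(7015764) = 4

v_p(x) = 3 (factor: 14739 = 17^3 · 3); v_p(y) = 1 (factor: 476 = 17^1 · 28). Additivity: v_p(xy) = v_p(x) + v_p(y) = 3 + 1 = 4. (Direct check: xy = 7015764 = 17^4 · (84).)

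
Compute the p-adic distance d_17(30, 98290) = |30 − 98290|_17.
d_17(30, 98290) = 1/4913

Step 1 — x − y = 30 − 98290 = -98260. Step 2 — v_17(-98260) = 3 (factor: -98260 = −(17^3 · 20); the sign does not affect v_p). Step 3 — |x − y|_17 = 17^{-3} = 1/4913.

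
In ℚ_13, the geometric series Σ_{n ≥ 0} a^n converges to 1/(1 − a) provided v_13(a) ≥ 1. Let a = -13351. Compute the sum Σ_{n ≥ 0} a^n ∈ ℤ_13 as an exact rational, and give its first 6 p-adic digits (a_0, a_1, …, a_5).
Σ a^n = 1/(1 − a) = 1/13352;  first 6 digits = (1, 0, 12, 6, 0, 12)

v_13(a) = 2 ≥ 1, so the series converges in ℤ_13 to 1/(1 − a) = 1/(1 − (-13351)) = 1/13352. Expand this rational in ℤ_13: compute digits iteratively via d_i = x_i mod 13, x_{i+1} = (x_i − d_i)/13. The first 6 digits are (1, 0, 12, 6, 0, 12).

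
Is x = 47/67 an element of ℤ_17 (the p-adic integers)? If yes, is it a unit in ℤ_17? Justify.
x ∈ ℤ_17^× (unit); v_17(x) = 0

ℤ_17 = {x ∈ ℚ_17 : v_17(x) ≥ 0} and ℤ_17^× = {x ∈ ℤ_17 : v_17(x) = 0}. Here v_17(47/67) = v_17(num) − v_17(den) = 0; compare against these criteria.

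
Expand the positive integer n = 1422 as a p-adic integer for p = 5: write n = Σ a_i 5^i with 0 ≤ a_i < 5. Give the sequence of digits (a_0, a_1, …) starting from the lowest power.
(a_0, a_1, …) = (2, 4, 1, 1, 2)

Repeated division by 5 gives the digits low-to-high: 1422 = 2 + 4·5^1 + 1·5^2 + 1·5^3 + 2·5^4. Digit sequence: (2, 4, 1, 1, 2).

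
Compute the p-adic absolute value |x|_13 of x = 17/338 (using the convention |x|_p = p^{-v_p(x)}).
|17/338|_13 = 169

Step 1 — compute v_13(x) by factoring powers of 13 out of the numerator and denominator: v_13(17/338) = -2. Step 2 — apply |x|_p = p^{-v_p(x)} = 13^{2} = 169.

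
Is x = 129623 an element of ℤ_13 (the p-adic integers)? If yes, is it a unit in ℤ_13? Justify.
x ∈ ℤ_13 but not a unit; v_13(x) = 3 > 0

ℤ_13 = {x ∈ ℚ_13 : v_13(x) ≥ 0} and ℤ_13^× = {x ∈ ℤ_13 : v_13(x) = 0}. Here v_13(129623) = v_13(num) − v_13(den) = 3; compare against these criteria.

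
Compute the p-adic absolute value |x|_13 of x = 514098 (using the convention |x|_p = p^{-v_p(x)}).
|514098|_13 = 1/28561

Step 1 — compute v_13(x) by factoring powers of 13 out of the numerator and denominator: v_13(514098) = 4. Step 2 — apply |x|_p = p^{-v_p(x)} = 13^{-4} = 1/28561.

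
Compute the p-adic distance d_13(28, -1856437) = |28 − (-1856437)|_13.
d_13(28, -1856437) = 1/371293

Step 1 — x − y = 28 − (-1856437) = 1856465. Step 2 — v_13(1856465) = 5 (factor: 1856465 = (13^5 · 5); the sign does not affect v_p). Step 3 — |x − y|_13 = 13^{-5} = 1/371293.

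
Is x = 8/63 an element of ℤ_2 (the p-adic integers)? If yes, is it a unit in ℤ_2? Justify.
x ∈ ℤ_2 but not a unit; v_2(x) = 3 > 0

ℤ_2 = {x ∈ ℚ_2 : v_2(x) ≥ 0} and ℤ_2^× = {x ∈ ℤ_2 : v_2(x) = 0}. Here v_2(8/63) = v_2(num) − v_2(den) = 3; compare against these criteria.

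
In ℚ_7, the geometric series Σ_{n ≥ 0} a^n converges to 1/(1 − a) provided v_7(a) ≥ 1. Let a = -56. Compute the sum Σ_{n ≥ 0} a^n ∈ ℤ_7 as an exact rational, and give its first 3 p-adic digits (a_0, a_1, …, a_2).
Σ a^n = 1/(1 − a) = 1/57;  first 3 digits = (1, 6, 6)

v_7(a) = 1 ≥ 1, so the series converges in ℤ_7 to 1/(1 − a) = 1/(1 − (-56)) = 1/57. Expand this rational in ℤ_7: compute digits iteratively via d_i = x_i mod 7, x_{i+1} = (x_i − d_i)/7. The first 3 digits are (1, 6, 6).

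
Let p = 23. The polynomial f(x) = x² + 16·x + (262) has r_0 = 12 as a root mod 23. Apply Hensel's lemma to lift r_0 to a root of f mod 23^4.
r_3 = 229874 (mod 279841)

Hensel: r_{i+1} = r_i − f(r_i)·(f′(r_i))^{-1} mod 23^{i+2}, f′(x) = 2x + 16. Iterate:
  r_0 = 12 (mod 23)
  r_1 = 288 (mod 529)
  r_2 = 10868 (mod 12167)
  r_3 = 229874 (mod 279841)
Final: r = 229874 satisfies f(r) ≡ 0 mod 23^4.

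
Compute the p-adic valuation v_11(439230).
v_11(439230) = 4

v_11(n) is the largest exponent k such that 11^k divides n. Factor out: 439230 = 11^4 · 30. (Sign doesn't affect v_p.) So v_11(439230) = 4.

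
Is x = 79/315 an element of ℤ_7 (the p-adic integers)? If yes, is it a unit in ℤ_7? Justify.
x ∉ ℤ_7 (v_7(x) = -1 < 0)

ℤ_7 = {x ∈ ℚ_7 : v_7(x) ≥ 0} and ℤ_7^× = {x ∈ ℤ_7 : v_7(x) = 0}. Here v_7(79/315) = v_7(num) − v_7(den) = -1; compare against these criteria.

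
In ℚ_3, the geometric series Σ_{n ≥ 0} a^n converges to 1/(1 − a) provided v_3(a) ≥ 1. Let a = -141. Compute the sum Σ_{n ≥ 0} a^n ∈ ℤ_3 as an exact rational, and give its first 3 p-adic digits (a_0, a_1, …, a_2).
Σ a^n = 1/(1 − a) = 1/142;  first 3 digits = (1, 1, 0)

v_3(a) = 1 ≥ 1, so the series converges in ℤ_3 to 1/(1 − a) = 1/(1 − (-141)) = 1/142. Expand this rational in ℤ_3: compute digits iteratively via d_i = x_i mod 3, x_{i+1} = (x_i − d_i)/3. The first 3 digits are (1, 1, 0).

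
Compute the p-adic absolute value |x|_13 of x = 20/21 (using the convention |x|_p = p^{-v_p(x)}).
|20/21|_13 = 1

Step 1 — compute v_13(x) by factoring powers of 13 out of the numerator and denominator: v_13(20/21) = 0. Step 2 — apply |x|_p = p^{-v_p(x)} = 13^{0} = 1.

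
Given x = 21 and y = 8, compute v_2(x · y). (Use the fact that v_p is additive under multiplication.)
v_2(168) = 3

v_p(x) = 0 (factor: 21 = 2^0 · 21); v_p(y) = 3 (factor: 8 = 2^3 · 1). Additivity: v_p(xy) = v_p(x) + v_p(y) = 0 + 3 = 3. (Direct check: xy = 168 = 2^3 · (21).)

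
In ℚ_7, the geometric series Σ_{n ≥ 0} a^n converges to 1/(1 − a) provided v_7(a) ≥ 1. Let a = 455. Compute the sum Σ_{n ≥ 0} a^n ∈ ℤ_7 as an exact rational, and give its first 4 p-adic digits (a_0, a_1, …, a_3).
Σ a^n = 1/(1 − a) = -1/454;  first 4 digits = (1, 2, 6, 3)

v_7(a) = 1 ≥ 1, so the series converges in ℤ_7 to 1/(1 − a) = 1/(1 − 455) = -1/454. Expand this rational in ℤ_7: compute digits iteratively via d_i = x_i mod 7, x_{i+1} = (x_i − d_i)/7. The first 4 digits are (1, 2, 6, 3).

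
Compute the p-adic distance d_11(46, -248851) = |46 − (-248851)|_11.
d_11(46, -248851) = 1/14641

Step 1 — x − y = 46 − (-248851) = 248897. Step 2 — v_11(248897) = 4 (factor: 248897 = (11^4 · 17); the sign does not affect v_p). Step 3 — |x − y|_11 = 11^{-4} = 1/14641.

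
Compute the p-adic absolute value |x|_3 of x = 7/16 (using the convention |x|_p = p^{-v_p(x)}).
|7/16|_3 = 1

Step 1 — compute v_3(x) by factoring powers of 3 out of the numerator and denominator: v_3(7/16) = 0. Step 2 — apply |x|_p = p^{-v_p(x)} = 3^{0} = 1.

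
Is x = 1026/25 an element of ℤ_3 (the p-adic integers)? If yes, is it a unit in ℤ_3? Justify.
x ∈ ℤ_3 but not a unit; v_3(x) = 3 > 0

ℤ_3 = {x ∈ ℚ_3 : v_3(x) ≥ 0} and ℤ_3^× = {x ∈ ℤ_3 : v_3(x) = 0}. Here v_3(1026/25) = v_3(num) − v_3(den) = 3; compare against these criteria.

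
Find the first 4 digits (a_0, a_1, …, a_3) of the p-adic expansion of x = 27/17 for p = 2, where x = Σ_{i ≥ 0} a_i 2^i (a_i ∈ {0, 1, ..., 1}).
(a_0, …, a_3) = (1, 1, 0, 1)

v_2(27/17) = 0 (numerator and denominator both coprime to 2), so x ∈ ℤ_2^×. Compute digits iteratively via a_i = x_i mod 2, x_{i+1} = (x_i − a_i)/2, with x_0 = x:
  x_0 = 27/17;  a_0 = 1;  x_1 = (x_0 − 1)/2 = 5/17
  x_1 = 5/17;  a_1 = 1;  x_2 = (x_1 − 1)/2 = -6/17
  x_2 = -6/17;  a_2 = 0;  x_3 = (x_2 − 0)/2 = -3/17
  x_3 = -3/17;  a_3 = 1;  x_4 = (x_3 − 1)/2 = -10/17
Digits: (1, 1, 0, 1).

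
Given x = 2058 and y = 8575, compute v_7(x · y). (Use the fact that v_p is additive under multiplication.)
v_7(17647350) = 6

v_p(x) = 3 (factor: 2058 = 7^3 · 6); v_p(y) = 3 (factor: 8575 = 7^3 · 25). Additivity: v_p(xy) = v_p(x) + v_p(y) = 3 + 3 = 6. (Direct check: xy = 17647350 = 7^6 · (150).)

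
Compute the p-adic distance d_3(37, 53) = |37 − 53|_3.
d_3(37, 53) = 1

Step 1 — x − y = 37 − 53 = -16. Step 2 — v_3(-16) = 0 (factor: -16 = −(3^0 · 16); the sign does not affect v_p). Step 3 — |x − y|_3 = 3^{0} = 1.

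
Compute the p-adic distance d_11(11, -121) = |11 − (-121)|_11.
d_11(11, -121) = 1/11

Step 1 — x − y = 11 − (-121) = 132. Step 2 — v_11(132) = 1 (factor: 132 = (11^1 · 12); the sign does not affect v_p). Step 3 — |x − y|_11 = 11^{-1} = 1/11.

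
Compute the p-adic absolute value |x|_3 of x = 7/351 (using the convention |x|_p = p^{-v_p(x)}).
|7/351|_3 = 27

Step 1 — compute v_3(x) by factoring powers of 3 out of the numerator and denominator: v_3(7/351) = -3. Step 2 — apply |x|_p = p^{-v_p(x)} = 3^{3} = 27.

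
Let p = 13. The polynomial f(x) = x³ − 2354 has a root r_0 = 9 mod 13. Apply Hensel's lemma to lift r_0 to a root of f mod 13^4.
r_3 = 4208 (mod 28561)

Hensel: r_{i+1} = r_i − f(r_i)/f′(r_i) mod 13^{i+2}, where f′(x) = 3x². Iterate:
  r_0 = 9 (mod 13)
  r_1 = 152 (mod 169)
  r_2 = 2011 (mod 2197)
  r_3 = 4208 (mod 28561)
Final: r = 4208 with f(r) ≡ 0 mod 13^4.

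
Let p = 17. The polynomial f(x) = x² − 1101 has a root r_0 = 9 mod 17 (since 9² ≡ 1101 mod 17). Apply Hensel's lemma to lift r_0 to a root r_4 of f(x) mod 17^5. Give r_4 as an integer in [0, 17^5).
r_4 = 1414528 (mod 1419857)

Hensel's recurrence: r_{i+1} = r_i − f(r_i)·(f′(r_i))^{-1} mod 17^{i+2}, with f′(x) = 2x. Iterate:
  r_0 = 9 (mod 17)
  r_1 = 162 (mod 289)
  r_2 = 4497 (mod 4913)
  r_3 = 78192 (mod 83521)
  r_4 = 1414528 (mod 1419857)
Final: r_4 = 1414528, and one checks f(r_4) ≡ 0 mod 17^5.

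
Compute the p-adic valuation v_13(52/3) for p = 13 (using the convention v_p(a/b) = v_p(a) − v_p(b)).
v_13(52/3) = 1

Factor powers of 13 from the numerator and denominator of the reduced fraction: 52 = 13^1 · 4 and 3 = 13^0 · 3. Apply v_p(a/b) = v_p(a) − v_p(b): v_13(52/3) = 1 − 0 = 1.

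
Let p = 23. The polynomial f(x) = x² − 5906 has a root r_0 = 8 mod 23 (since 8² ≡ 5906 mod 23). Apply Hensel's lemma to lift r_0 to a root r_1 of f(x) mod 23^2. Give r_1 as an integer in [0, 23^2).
r_1 = 307 (mod 529)

Hensel's recurrence: r_{i+1} = r_i − f(r_i)·(f′(r_i))^{-1} mod 23^{i+2}, with f′(x) = 2x. Iterate:
  r_0 = 8 (mod 23)
  r_1 = 307 (mod 529)
Final: r_1 = 307, and one checks f(r_1) ≡ 0 mod 23^2.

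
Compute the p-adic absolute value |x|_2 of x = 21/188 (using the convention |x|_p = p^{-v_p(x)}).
|21/188|_2 = 4

Step 1 — compute v_2(x) by factoring powers of 2 out of the numerator and denominator: v_2(21/188) = -2. Step 2 — apply |x|_p = p^{-v_p(x)} = 2^{2} = 4.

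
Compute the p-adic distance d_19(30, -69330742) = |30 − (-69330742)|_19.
d_19(30, -69330742) = 1/2476099

Step 1 — x − y = 30 − (-69330742) = 69330772. Step 2 — v_19(69330772) = 5 (factor: 69330772 = (19^5 · 28); the sign does not affect v_p). Step 3 — |x − y|_19 = 19^{-5} = 1/2476099.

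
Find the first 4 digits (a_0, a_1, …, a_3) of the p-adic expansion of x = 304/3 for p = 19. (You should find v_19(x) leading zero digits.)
(a_0, …, a_3) = (0, 18, 12, 12)

v_19(304/3) = 1, so a_0 = ... = a_0 = 0. Factor out: x = 19^1 · u with u = 16/3 a unit in ℤ_19. Expand u iteratively via a_{v+i} = u_i mod 19, u_{i+1} = (u_i − a_{v+i})/19:
  u_0 = 16/3;  a_1 = 18;  u_1 = (u_0 − 18)/19 = -2/3
  u_1 = -2/3;  a_2 = 12;  u_2 = (u_1 − 12)/19 = -2/3
  u_2 = -2/3;  a_3 = 12;  u_3 = (u_2 − 12)/19 = -2/3
Digits: (0, 18, 12, 12).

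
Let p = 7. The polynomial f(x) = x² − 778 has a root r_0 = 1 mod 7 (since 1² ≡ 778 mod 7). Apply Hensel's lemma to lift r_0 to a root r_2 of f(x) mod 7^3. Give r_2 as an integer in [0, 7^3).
r_2 = 169 (mod 343)

Hensel's recurrence: r_{i+1} = r_i − f(r_i)·(f′(r_i))^{-1} mod 7^{i+2}, with f′(x) = 2x. Iterate:
  r_0 = 1 (mod 7)
  r_1 = 22 (mod 49)
  r_2 = 169 (mod 343)
Final: r_2 = 169, and one checks f(r_2) ≡ 0 mod 7^3.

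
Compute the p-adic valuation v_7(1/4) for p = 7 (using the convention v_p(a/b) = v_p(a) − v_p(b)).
v_7(1/4) = 0

Factor powers of 7 from the numerator and denominator of the reduced fraction: 1 = 7^0 · 1 and 4 = 7^0 · 4. Apply v_p(a/b) = v_p(a) − v_p(b): v_7(1/4) = 0 − 0 = 0.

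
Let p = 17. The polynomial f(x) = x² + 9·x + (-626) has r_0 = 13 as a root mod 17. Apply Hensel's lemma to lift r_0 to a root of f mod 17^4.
r_3 = 45148 (mod 83521)

Hensel: r_{i+1} = r_i − f(r_i)·(f′(r_i))^{-1} mod 17^{i+2}, f′(x) = 2x + 9. Iterate:
  r_0 = 13 (mod 17)
  r_1 = 64 (mod 289)
  r_2 = 931 (mod 4913)
  r_3 = 45148 (mod 83521)
Final: r = 45148 satisfies f(r) ≡ 0 mod 17^4.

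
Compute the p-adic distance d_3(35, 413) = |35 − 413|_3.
d_3(35, 413) = 1/27

Step 1 — x − y = 35 − 413 = -378. Step 2 — v_3(-378) = 3 (factor: -378 = −(3^3 · 14); the sign does not affect v_p). Step 3 — |x − y|_3 = 3^{-3} = 1/27.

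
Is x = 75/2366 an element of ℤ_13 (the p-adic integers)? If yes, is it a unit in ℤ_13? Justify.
x ∉ ℤ_13 (v_13(x) = -2 < 0)

ℤ_13 = {x ∈ ℚ_13 : v_13(x) ≥ 0} and ℤ_13^× = {x ∈ ℤ_13 : v_13(x) = 0}. Here v_13(75/2366) = v_13(num) − v_13(den) = -2; compare against these criteria.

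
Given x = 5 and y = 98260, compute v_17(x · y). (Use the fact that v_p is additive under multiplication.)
v_17(491300) = 3

v_p(x) = 0 (factor: 5 = 17^0 · 5); v_p(y) = 3 (factor: 98260 = 17^3 · 20). Additivity: v_p(xy) = v_p(x) + v_p(y) = 0 + 3 = 3. (Direct check: xy = 491300 = 17^3 · (100).)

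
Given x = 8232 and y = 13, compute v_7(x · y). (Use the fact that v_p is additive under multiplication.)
v_7(107016) = 3

v_p(x) = 3 (factor: 8232 = 7^3 · 24); v_p(y) = 0 (factor: 13 = 7^0 · 13). Additivity: v_p(xy) = v_p(x) + v_p(y) = 3 + 0 = 3. (Direct check: xy = 107016 = 7^3 · (312).)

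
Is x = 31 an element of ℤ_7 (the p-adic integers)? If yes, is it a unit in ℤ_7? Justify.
x ∈ ℤ_7^× (unit); v_7(x) = 0

ℤ_7 = {x ∈ ℚ_7 : v_7(x) ≥ 0} and ℤ_7^× = {x ∈ ℤ_7 : v_7(x) = 0}. Here v_7(31) = v_7(num) − v_7(den) = 0; compare against these criteria.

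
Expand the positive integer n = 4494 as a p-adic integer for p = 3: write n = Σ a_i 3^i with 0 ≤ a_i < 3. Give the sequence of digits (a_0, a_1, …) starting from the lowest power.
(a_0, a_1, …) = (0, 1, 1, 1, 1, 0, 0, 2)

Repeated division by 3 gives the digits low-to-high: 4494 = 1·3^1 + 1·3^2 + 1·3^3 + 1·3^4 + 2·3^7. Digit sequence: (0, 1, 1, 1, 1, 0, 0, 2).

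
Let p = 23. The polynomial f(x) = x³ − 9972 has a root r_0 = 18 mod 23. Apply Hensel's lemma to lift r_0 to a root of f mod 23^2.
r_1 = 179 (mod 529)

Hensel: r_{i+1} = r_i − f(r_i)/f′(r_i) mod 23^{i+2}, where f′(x) = 3x². Iterate:
  r_0 = 18 (mod 23)
  r_1 = 179 (mod 529)
Final: r = 179 with f(r) ≡ 0 mod 23^2.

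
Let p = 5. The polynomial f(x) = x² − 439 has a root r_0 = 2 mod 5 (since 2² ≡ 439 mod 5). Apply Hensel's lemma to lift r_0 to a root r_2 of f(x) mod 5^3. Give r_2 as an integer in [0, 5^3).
r_2 = 117 (mod 125)

Hensel's recurrence: r_{i+1} = r_i − f(r_i)·(f′(r_i))^{-1} mod 5^{i+2}, with f′(x) = 2x. Iterate:
  r_0 = 2 (mod 5)
  r_1 = 17 (mod 25)
  r_2 = 117 (mod 125)
Final: r_2 = 117, and one checks f(r_2) ≡ 0 mod 5^3.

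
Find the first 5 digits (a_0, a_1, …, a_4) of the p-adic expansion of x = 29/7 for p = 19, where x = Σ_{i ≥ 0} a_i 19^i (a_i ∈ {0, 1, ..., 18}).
(a_0, …, a_4) = (15, 13, 2, 8, 5)

v_19(29/7) = 0 (numerator and denominator both coprime to 19), so x ∈ ℤ_19^×. Compute digits iteratively via a_i = x_i mod 19, x_{i+1} = (x_i − a_i)/19, with x_0 = x:
  x_0 = 29/7;  a_0 = 15;  x_1 = (x_0 − 15)/19 = -4/7
  x_1 = -4/7;  a_1 = 13;  x_2 = (x_1 − 13)/19 = -5/7
  x_2 = -5/7;  a_2 = 2;  x_3 = (x_2 − 2)/19 = -1/7
  x_3 = -1/7;  a_3 = 8;  x_4 = (x_3 − 8)/19 = -3/7
  x_4 = -3/7;  a_4 = 5;  x_5 = (x_4 − 5)/19 = -2/7
Digits: (15, 13, 2, 8, 5).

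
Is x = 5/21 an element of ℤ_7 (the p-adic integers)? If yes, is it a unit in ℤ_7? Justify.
x ∉ ℤ_7 (v_7(x) = -1 < 0)

ℤ_7 = {x ∈ ℚ_7 : v_7(x) ≥ 0} and ℤ_7^× = {x ∈ ℤ_7 : v_7(x) = 0}. Here v_7(5/21) = v_7(num) − v_7(den) = -1; compare against these criteria.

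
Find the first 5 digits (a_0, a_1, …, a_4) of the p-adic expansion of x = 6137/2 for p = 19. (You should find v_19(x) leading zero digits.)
(a_0, …, a_4) = (0, 0, 18, 9, 9)

v_19(6137/2) = 2, so a_0 = ... = a_1 = 0. Factor out: x = 19^2 · u with u = 17/2 a unit in ℤ_19. Expand u iteratively via a_{v+i} = u_i mod 19, u_{i+1} = (u_i − a_{v+i})/19:
  u_0 = 17/2;  a_2 = 18;  u_1 = (u_0 − 18)/19 = -1/2
  u_1 = -1/2;  a_3 = 9;  u_2 = (u_1 − 9)/19 = -1/2
  u_2 = -1/2;  a_4 = 9;  u_3 = (u_2 − 9)/19 = -1/2
Digits: (0, 0, 18, 9, 9).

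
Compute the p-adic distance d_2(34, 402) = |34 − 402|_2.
d_2(34, 402) = 1/16

Step 1 — x − y = 34 − 402 = -368. Step 2 — v_2(-368) = 4 (factor: -368 = −(2^4 · 23); the sign does not affect v_p). Step 3 — |x − y|_2 = 2^{-4} = 1/16.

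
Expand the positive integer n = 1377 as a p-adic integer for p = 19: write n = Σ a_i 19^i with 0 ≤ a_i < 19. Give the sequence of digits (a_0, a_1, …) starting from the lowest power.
(a_0, a_1, …) = (9, 15, 3)

Repeated division by 19 gives the digits low-to-high: 1377 = 9 + 15·19^1 + 3·19^2. Digit sequence: (9, 15, 3).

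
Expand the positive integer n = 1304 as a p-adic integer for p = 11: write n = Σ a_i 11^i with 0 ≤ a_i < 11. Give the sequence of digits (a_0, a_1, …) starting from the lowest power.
(a_0, a_1, …) = (6, 8, 10)

Repeated division by 11 gives the digits low-to-high: 1304 = 6 + 8·11^1 + 10·11^2. Digit sequence: (6, 8, 10).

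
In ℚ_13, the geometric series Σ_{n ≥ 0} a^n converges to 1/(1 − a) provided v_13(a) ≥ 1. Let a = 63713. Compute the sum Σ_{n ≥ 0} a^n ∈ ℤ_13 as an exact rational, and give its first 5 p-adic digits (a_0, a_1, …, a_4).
Σ a^n = 1/(1 − a) = -1/63712;  first 5 digits = (1, 0, 0, 3, 2)

v_13(a) = 3 ≥ 1, so the series converges in ℤ_13 to 1/(1 − a) = 1/(1 − 63713) = -1/63712. Expand this rational in ℤ_13: compute digits iteratively via d_i = x_i mod 13, x_{i+1} = (x_i − d_i)/13. The first 5 digits are (1, 0, 0, 3, 2).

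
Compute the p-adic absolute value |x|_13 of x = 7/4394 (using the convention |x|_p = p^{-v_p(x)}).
|7/4394|_13 = 2197

Step 1 — compute v_13(x) by factoring powers of 13 out of the numerator and denominator: v_13(7/4394) = -3. Step 2 — apply |x|_p = p^{-v_p(x)} = 13^{3} = 2197.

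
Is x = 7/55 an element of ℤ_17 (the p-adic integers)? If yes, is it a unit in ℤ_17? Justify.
x ∈ ℤ_17^× (unit); v_17(x) = 0

ℤ_17 = {x ∈ ℚ_17 : v_17(x) ≥ 0} and ℤ_17^× = {x ∈ ℤ_17 : v_17(x) = 0}. Here v_17(7/55) = v_17(num) − v_17(den) = 0; compare against these criteria.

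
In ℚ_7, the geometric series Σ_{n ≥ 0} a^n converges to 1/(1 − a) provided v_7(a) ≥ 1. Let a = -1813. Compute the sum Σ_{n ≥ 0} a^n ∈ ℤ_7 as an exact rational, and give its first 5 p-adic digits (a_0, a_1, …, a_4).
Σ a^n = 1/(1 − a) = 1/1814;  first 5 digits = (1, 0, 5, 1, 3)

v_7(a) = 2 ≥ 1, so the series converges in ℤ_7 to 1/(1 − a) = 1/(1 − (-1813)) = 1/1814. Expand this rational in ℤ_7: compute digits iteratively via d_i = x_i mod 7, x_{i+1} = (x_i − d_i)/7. The first 5 digits are (1, 0, 5, 1, 3).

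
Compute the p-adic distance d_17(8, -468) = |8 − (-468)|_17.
d_17(8, -468) = 1/17

Step 1 — x − y = 8 − (-468) = 476. Step 2 — v_17(476) = 1 (factor: 476 = (17^1 · 28); the sign does not affect v_p). Step 3 — |x − y|_17 = 17^{-1} = 1/17.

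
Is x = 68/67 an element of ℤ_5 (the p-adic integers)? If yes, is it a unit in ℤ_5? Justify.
x ∈ ℤ_5^× (unit); v_5(x) = 0

ℤ_5 = {x ∈ ℚ_5 : v_5(x) ≥ 0} and ℤ_5^× = {x ∈ ℤ_5 : v_5(x) = 0}. Here v_5(68/67) = v_5(num) − v_5(den) = 0; compare against these criteria.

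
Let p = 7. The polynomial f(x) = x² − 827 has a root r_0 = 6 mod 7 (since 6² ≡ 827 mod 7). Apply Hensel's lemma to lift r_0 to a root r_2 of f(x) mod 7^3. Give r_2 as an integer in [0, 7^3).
r_2 = 321 (mod 343)

Hensel's recurrence: r_{i+1} = r_i − f(r_i)·(f′(r_i))^{-1} mod 7^{i+2}, with f′(x) = 2x. Iterate:
  r_0 = 6 (mod 7)
  r_1 = 27 (mod 49)
  r_2 = 321 (mod 343)
Final: r_2 = 321, and one checks f(r_2) ≡ 0 mod 7^3.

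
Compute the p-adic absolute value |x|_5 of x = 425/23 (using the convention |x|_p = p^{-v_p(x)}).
|425/23|_5 = 1/25

Step 1 — compute v_5(x) by factoring powers of 5 out of the numerator and denominator: v_5(425/23) = 2. Step 2 — apply |x|_p = p^{-v_p(x)} = 5^{-2} = 1/25.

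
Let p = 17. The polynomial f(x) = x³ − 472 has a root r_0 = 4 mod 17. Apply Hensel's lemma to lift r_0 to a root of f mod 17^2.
r_1 = 157 (mod 289)

Hensel: r_{i+1} = r_i − f(r_i)/f′(r_i) mod 17^{i+2}, where f′(x) = 3x². Iterate:
  r_0 = 4 (mod 17)
  r_1 = 157 (mod 289)
Final: r = 157 with f(r) ≡ 0 mod 17^2.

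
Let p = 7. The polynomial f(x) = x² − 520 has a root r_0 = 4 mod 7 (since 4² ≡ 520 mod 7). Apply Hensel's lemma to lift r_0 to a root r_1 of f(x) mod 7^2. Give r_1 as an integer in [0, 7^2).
r_1 = 18 (mod 49)

Hensel's recurrence: r_{i+1} = r_i − f(r_i)·(f′(r_i))^{-1} mod 7^{i+2}, with f′(x) = 2x. Iterate:
  r_0 = 4 (mod 7)
  r_1 = 18 (mod 49)
Final: r_1 = 18, and one checks f(r_1) ≡ 0 mod 7^2.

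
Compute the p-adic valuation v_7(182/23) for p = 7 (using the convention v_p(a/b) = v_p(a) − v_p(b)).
v_7(182/23) = 1

Factor powers of 7 from the numerator and denominator of the reduced fraction: 182 = 7^1 · 26 and 23 = 7^0 · 23. Apply v_p(a/b) = v_p(a) − v_p(b): v_7(182/23) = 1 − 0 = 1.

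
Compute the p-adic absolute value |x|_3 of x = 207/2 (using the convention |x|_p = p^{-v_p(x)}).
|207/2|_3 = 1/9

Step 1 — compute v_3(x) by factoring powers of 3 out of the numerator and denominator: v_3(207/2) = 2. Step 2 — apply |x|_p = p^{-v_p(x)} = 3^{-2} = 1/9.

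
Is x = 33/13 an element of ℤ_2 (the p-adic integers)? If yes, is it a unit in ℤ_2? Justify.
x ∈ ℤ_2^× (unit); v_2(x) = 0

ℤ_2 = {x ∈ ℚ_2 : v_2(x) ≥ 0} and ℤ_2^× = {x ∈ ℤ_2 : v_2(x) = 0}. Here v_2(33/13) = v_2(num) − v_2(den) = 0; compare against these criteria.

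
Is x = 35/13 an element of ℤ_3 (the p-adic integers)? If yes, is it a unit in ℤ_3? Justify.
x ∈ ℤ_3^× (unit); v_3(x) = 0

ℤ_3 = {x ∈ ℚ_3 : v_3(x) ≥ 0} and ℤ_3^× = {x ∈ ℤ_3 : v_3(x) = 0}. Here v_3(35/13) = v_3(num) − v_3(den) = 0; compare against these criteria.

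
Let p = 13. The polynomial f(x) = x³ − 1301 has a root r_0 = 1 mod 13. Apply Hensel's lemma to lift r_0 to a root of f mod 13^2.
r_1 = 40 (mod 169)

Hensel: r_{i+1} = r_i − f(r_i)/f′(r_i) mod 13^{i+2}, where f′(x) = 3x². Iterate:
  r_0 = 1 (mod 13)
  r_1 = 40 (mod 169)
Final: r = 40 with f(r) ≡ 0 mod 13^2.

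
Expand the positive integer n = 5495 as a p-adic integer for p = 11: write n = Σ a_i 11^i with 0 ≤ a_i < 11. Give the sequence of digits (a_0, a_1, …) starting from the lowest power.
(a_0, a_1, …) = (6, 4, 1, 4)

Repeated division by 11 gives the digits low-to-high: 5495 = 6 + 4·11^1 + 1·11^2 + 4·11^3. Digit sequence: (6, 4, 1, 4).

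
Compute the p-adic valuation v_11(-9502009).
v_11(-9502009) = 5

v_11(n) is the largest exponent k such that 11^k divides n. Factor out: -9502009 = -11^5 · 59. (Sign doesn't affect v_p.) So v_11(-9502009) = 5.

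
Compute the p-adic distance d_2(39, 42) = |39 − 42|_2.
d_2(39, 42) = 1

Step 1 — x − y = 39 − 42 = -3. Step 2 — v_2(-3) = 0 (factor: -3 = −(2^0 · 3); the sign does not affect v_p). Step 3 — |x − y|_2 = 2^{0} = 1.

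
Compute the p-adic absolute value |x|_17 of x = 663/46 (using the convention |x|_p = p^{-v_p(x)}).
|663/46|_17 = 1/17

Step 1 — compute v_17(x) by factoring powers of 17 out of the numerator and denominator: v_17(663/46) = 1. Step 2 — apply |x|_p = p^{-v_p(x)} = 17^{-1} = 1/17.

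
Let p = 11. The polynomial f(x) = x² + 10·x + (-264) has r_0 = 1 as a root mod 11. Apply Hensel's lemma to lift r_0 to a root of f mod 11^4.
r_3 = 12 (mod 14641)

Hensel: r_{i+1} = r_i − f(r_i)·(f′(r_i))^{-1} mod 11^{i+2}, f′(x) = 2x + 10. Iterate:
  r_0 = 1 (mod 11)
  r_1 = 12 (mod 121)
  r_2 = 12 (mod 1331)
  r_3 = 12 (mod 14641)
Final: r = 12 satisfies f(r) ≡ 0 mod 11^4.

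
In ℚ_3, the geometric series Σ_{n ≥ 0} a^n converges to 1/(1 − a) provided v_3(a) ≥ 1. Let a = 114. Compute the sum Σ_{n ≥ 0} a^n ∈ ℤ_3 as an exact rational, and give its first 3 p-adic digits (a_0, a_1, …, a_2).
Σ a^n = 1/(1 − a) = -1/113;  first 3 digits = (1, 2, 1)

v_3(a) = 1 ≥ 1, so the series converges in ℤ_3 to 1/(1 − a) = 1/(1 − 114) = -1/113. Expand this rational in ℤ_3: compute digits iteratively via d_i = x_i mod 3, x_{i+1} = (x_i − d_i)/3. The first 3 digits are (1, 2, 1).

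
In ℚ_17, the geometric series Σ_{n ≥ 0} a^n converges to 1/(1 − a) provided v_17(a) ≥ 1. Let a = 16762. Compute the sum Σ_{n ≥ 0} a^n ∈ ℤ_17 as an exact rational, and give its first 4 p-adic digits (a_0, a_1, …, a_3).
Σ a^n = 1/(1 − a) = -1/16761;  first 4 digits = (1, 0, 7, 3)

v_17(a) = 2 ≥ 1, so the series converges in ℤ_17 to 1/(1 − a) = 1/(1 − 16762) = -1/16761. Expand this rational in ℤ_17: compute digits iteratively via d_i = x_i mod 17, x_{i+1} = (x_i − d_i)/17. The first 4 digits are (1, 0, 7, 3).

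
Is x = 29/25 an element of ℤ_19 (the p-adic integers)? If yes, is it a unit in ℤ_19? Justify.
x ∈ ℤ_19^× (unit); v_19(x) = 0

ℤ_19 = {x ∈ ℚ_19 : v_19(x) ≥ 0} and ℤ_19^× = {x ∈ ℤ_19 : v_19(x) = 0}. Here v_19(29/25) = v_19(num) − v_19(den) = 0; compare against these criteria.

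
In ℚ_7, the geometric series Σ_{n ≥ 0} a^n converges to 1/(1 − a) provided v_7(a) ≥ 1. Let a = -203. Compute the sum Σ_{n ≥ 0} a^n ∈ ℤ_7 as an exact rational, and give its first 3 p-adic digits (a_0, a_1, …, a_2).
Σ a^n = 1/(1 − a) = 1/204;  first 3 digits = (1, 6, 3)

v_7(a) = 1 ≥ 1, so the series converges in ℤ_7 to 1/(1 − a) = 1/(1 − (-203)) = 1/204. Expand this rational in ℤ_7: compute digits iteratively via d_i = x_i mod 7, x_{i+1} = (x_i − d_i)/7. The first 3 digits are (1, 6, 3).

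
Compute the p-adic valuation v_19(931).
v_19(931) = 1

v_19(n) is the largest exponent k such that 19^k divides n. Factor out: 931 = 19^1 · 49. (Sign doesn't affect v_p.) So v_19(931) = 1.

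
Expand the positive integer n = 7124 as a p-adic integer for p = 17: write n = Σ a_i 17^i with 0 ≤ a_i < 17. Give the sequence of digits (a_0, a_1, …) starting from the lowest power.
(a_0, a_1, …) = (1, 11, 7, 1)

Repeated division by 17 gives the digits low-to-high: 7124 = 1 + 11·17^1 + 7·17^2 + 1·17^3. Digit sequence: (1, 11, 7, 1).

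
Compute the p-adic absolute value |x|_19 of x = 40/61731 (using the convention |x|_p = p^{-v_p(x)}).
|40/61731|_19 = 6859

Step 1 — compute v_19(x) by factoring powers of 19 out of the numerator and denominator: v_19(40/61731) = -3. Step 2 — apply |x|_p = p^{-v_p(x)} = 19^{3} = 6859.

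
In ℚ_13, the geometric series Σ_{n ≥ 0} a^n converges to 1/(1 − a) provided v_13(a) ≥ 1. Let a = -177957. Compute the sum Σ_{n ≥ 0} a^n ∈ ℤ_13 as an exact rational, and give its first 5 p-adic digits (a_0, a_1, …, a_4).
Σ a^n = 1/(1 − a) = 1/177958;  first 5 digits = (1, 0, 0, 10, 6)

v_13(a) = 3 ≥ 1, so the series converges in ℤ_13 to 1/(1 − a) = 1/(1 − (-177957)) = 1/177958. Expand this rational in ℤ_13: compute digits iteratively via d_i = x_i mod 13, x_{i+1} = (x_i − d_i)/13. The first 5 digits are (1, 0, 0, 10, 6).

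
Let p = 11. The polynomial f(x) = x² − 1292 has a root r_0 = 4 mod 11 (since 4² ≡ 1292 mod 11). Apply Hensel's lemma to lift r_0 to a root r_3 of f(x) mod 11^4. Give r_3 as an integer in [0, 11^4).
r_3 = 8089 (mod 14641)

Hensel's recurrence: r_{i+1} = r_i − f(r_i)·(f′(r_i))^{-1} mod 11^{i+2}, with f′(x) = 2x. Iterate:
  r_0 = 4 (mod 11)
  r_1 = 103 (mod 121)
  r_2 = 103 (mod 1331)
  r_3 = 8089 (mod 14641)
Final: r_3 = 8089, and one checks f(r_3) ≡ 0 mod 11^4.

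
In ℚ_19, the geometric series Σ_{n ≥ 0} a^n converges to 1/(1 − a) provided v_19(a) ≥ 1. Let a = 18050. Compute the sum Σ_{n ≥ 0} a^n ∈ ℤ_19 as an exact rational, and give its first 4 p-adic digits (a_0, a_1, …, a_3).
Σ a^n = 1/(1 − a) = -1/18049;  first 4 digits = (1, 0, 12, 2)

v_19(a) = 2 ≥ 1, so the series converges in ℤ_19 to 1/(1 − a) = 1/(1 − 18050) = -1/18049. Expand this rational in ℤ_19: compute digits iteratively via d_i = x_i mod 19, x_{i+1} = (x_i − d_i)/19. The first 4 digits are (1, 0, 12, 2).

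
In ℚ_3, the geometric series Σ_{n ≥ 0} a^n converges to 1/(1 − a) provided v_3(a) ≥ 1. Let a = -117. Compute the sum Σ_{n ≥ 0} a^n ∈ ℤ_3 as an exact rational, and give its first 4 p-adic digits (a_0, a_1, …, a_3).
Σ a^n = 1/(1 − a) = 1/118;  first 4 digits = (1, 0, 2, 1)

v_3(a) = 2 ≥ 1, so the series converges in ℤ_3 to 1/(1 − a) = 1/(1 − (-117)) = 1/118. Expand this rational in ℤ_3: compute digits iteratively via d_i = x_i mod 3, x_{i+1} = (x_i − d_i)/3. The first 4 digits are (1, 0, 2, 1).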